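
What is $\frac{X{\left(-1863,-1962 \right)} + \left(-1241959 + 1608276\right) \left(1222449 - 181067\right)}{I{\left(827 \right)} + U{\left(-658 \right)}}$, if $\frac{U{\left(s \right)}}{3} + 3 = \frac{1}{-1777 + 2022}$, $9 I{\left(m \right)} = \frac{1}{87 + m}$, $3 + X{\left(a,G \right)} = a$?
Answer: $- \frac{768815141472864360}{18113407} \approx -4.2445 \cdot 10^{10}$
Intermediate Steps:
$X{\left(a,G \right)} = -3 + a$
$I{\left(m \right)} = \frac{1}{9 \left(87 + m\right)}$
$U{\left(s \right)} = - \frac{2202}{245}$ ($U{\left(s \right)} = -9 + \frac{3}{-1777 + 2022} = -9 + \frac{3}{245} = - \frac{2202}{245}$)
$\frac{X{\left(-1863,-1962 \right)} + \left(-1241959 + 1608276\right) \left(1222449 - 181067\right)}{I{\left(827 \right)} + U{\left(-658 \right)}} = \frac{\left(-3 - 1863\right) + \left(-1241959 + 1608276\right) \left(1222449 - 181067\right)}{\frac{1}{9 \left(87 + 827\right)} - \frac{2202}{245}} = \frac{-1866 + 366317 \cdot 1041382}{\frac{1}{9 \cdot 914} - \frac{2202}{245}} = \frac{-1866 + 381475930094}{\frac{1}{9} \cdot \frac{1}{914} - \frac{2202}{245}} = \frac{381475928228}{\frac{1}{8226} - \frac{2202}{245}} = \frac{381475928228}{- \frac{18113407}{2015370}} = 381475928228 \left(- \frac{2015370}{18113407}\right) = - \frac{768815141472864360}{18113407}$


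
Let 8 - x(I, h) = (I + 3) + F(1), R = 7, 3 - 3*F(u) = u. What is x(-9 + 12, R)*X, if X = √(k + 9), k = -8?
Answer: 4/3 ≈ 1.3333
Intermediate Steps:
F(u) = 1 - u/3
x(I, h) = 13/3 - I (x(I, h) = 8 - ((I + 3) + (1 - ⅓*1)) = 8 - ((3 + I) + (1 - ⅓)) = 8 - ((3 + I) + ⅔) = 8 - (11/3 + I) = 8 + (-11/3 - I) = 13/3 - I)
X = 1 (X = √(-8 + 9) = √1 = 1)
x(-9 + 12, R)*X = (13/3 - (-9 + 12))*1 = (13/3 - 1*3)*1 = (13/3 - 3)*1 = (4/3)*1 = 4/3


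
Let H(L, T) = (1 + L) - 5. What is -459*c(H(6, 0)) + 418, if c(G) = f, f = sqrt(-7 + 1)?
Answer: 418 - 459*I*sqrt(6) ≈ 418.0 - 1124.3*I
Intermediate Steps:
H(L, T) = -4 + L
f = I*sqrt(6) (f = sqrt(-6) = I*sqrt(6) ≈ 2.4495*I)
c(G) = I*sqrt(6)
-459*c(H(6, 0)) + 418 = -459*I*sqrt(6) + 418 = 418 - 459*I*sqrt(6)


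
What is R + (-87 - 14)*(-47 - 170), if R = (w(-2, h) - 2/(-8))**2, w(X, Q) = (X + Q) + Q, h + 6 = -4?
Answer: 358241/16 ≈ 22390.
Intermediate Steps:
h = -10 (h = -6 - 4 = -10)
w(X, Q) = X + 2*Q (w(X, Q) = (Q + X) + Q = X + 2*Q)
R = 7569/16 (R = ((-2 + 2*(-10)) - 2/(-8))**2 = ((-2 - 20) - 2*(-1/8))**2 = (-22 + 1/4)**2 = (-87/4)**2 = 7569/16 ≈ 473.06)
R + (-87 - 14)*(-47 - 170) = 7569/16 + (-87 - 14)*(-47 - 170) = 7569/16 - 101*(-217) = 7569/16 + 21917 = 358241/16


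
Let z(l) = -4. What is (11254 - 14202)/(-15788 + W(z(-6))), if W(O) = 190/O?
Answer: 5896/31671 ≈ 0.18616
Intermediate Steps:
(11254 - 14202)/(-15788 + W(z(-6))) = (11254 - 14202)/(-15788 + 190/(-4)) = -2948/(-15788 + 190*(-¼)) = -2948/(-15788 - 95/2) = -2948/(-31671/2) = -2948*(-2/31671) = 5896/31671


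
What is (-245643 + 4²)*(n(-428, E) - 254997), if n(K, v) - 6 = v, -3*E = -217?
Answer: 187844722012/3 ≈ 6.2615e+10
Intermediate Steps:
E = 217/3 (E = -⅓*(-217) = 217/3 ≈ 72.333)
n(K, v) = 6 + v
(-245643 + 4²)*(n(-428, E) - 254997) = (-245643 + 4²)*((6 + 217/3) - 254997) = (-245643 + 16)*(235/3 - 254997) = -245627*(-764756/3) = 187844722012/3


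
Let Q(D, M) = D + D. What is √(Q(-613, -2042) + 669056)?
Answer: √667830 ≈ 817.21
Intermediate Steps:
Q(D, M) = 2*D
√(Q(-613, -2042) + 669056) = √(2*(-613) + 669056) = √(-1226 + 669056) = √667830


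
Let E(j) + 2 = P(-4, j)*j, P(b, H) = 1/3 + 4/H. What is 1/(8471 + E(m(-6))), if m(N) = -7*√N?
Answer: 25419/215375285 + 7*I*√6/215375285 ≈ 0.00011802 + 7.9612e-8*I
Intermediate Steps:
P(b, H) = ⅓ + 4/H (P(b, H) = 1*(⅓) + 4/H = ⅓ + 4/H)
E(j) = 2 + j/3 (E(j) = -2 + ((12 + j)/(3*j))*j = -2 + (4 + j/3) = 2 + j/3)
1/(8471 + E(m(-6))) = 1/(8471 + (2 + (-7*I*√6)/3)) = 1/(8471 + (2 - 7*I*√6/3)) = 1/(8473 - 7*I*√6/3)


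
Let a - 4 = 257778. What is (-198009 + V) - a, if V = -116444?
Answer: -572235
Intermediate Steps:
a = 257782 (a = 4 + 257778 = 257782)
(-198009 + V) - a = (-198009 - 116444) - 1*257782 = -314453 - 257782 = -572235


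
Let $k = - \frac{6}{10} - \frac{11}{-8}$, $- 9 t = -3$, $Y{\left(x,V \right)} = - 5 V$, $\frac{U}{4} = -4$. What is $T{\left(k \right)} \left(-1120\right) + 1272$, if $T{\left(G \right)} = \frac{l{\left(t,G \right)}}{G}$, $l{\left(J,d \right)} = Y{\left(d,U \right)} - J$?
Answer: $- \frac{10588904}{93} \approx -1.1386 \cdot 10^{5}$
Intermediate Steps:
$U = -16$ ($U = 4 \left(-4\right) = -16$)
$t = \frac{1}{3}$ ($t = \left(- \frac{1}{9}\right) \left(-3\right) = \frac{1}{3} \approx 0.33333$)
$k = \frac{31}{40}$ ($k = \left(-6\right) \frac{1}{10} - - \frac{11}{8} = - \frac{3}{5} + \frac{11}{8} = \frac{31}{40} \approx 0.775$)
$l{\left(J,d \right)} = 80 - J$ ($l{\left(J,d \right)} = \left(-5\right) \left(-16\right) - J = 80 - J$)
$T{\left(G \right)} = \frac{239}{3 G}$ ($T{\left(G \right)} = \frac{80 - \frac{1}{3}}{G} = \frac{239}{3 G}$)
$T{\left(k \right)} \left(-1120\right) + 1272 = \frac{239}{3 \cdot \frac{31}{40}} \left(-1120\right) + 1272 = \frac{239}{3} \cdot \frac{40}{31} \left(-1120\right) + 1272 = \frac{9560}{93} \left(-1120\right) + 1272 = - \frac{10707200}{93} + 1272 = - \frac{10588904}{93}$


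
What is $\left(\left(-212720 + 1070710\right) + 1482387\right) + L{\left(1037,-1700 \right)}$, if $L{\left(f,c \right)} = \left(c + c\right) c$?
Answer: $8120377$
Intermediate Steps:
$L{\left(f,c \right)} = 2 c^{2}$ ($L{\left(f,c \right)} = 2 c c = 2 c^{2}$)
$\left(\left(-212720 + 1070710\right) + 1482387\right) + L{\left(1037,-1700 \right)} = \left(\left(-212720 + 1070710\right) + 1482387\right) + 2 \left(-1700\right)^{2} = \left(857990 + 1482387\right) + 2 \cdot 2890000 = 2340377 + 5780000 = 8120377$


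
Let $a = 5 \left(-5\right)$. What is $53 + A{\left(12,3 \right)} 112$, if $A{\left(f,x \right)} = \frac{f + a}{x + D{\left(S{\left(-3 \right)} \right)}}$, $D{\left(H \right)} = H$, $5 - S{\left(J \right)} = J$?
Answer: $- \frac{873}{11} \approx -79.364$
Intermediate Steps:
$S{\left(J \right)} = 5 - J$
$a = -25$
$A{\left(f,x \right)} = \frac{-25 + f}{8 + x}$ ($A{\left(f,x \right)} = \frac{f - 25}{x + \left(5 - -3\right)} = \frac{-25 + f}{x + \left(5 + 3\right)} = \frac{-25 + f}{x + 8} = \frac{-25 + f}{8 + x}$)
$53 + A{\left(12,3 \right)} 112 = 53 + \frac{-25 + 12}{8 + 3} \cdot 112 = 53 + \frac{1}{11} \left(-13\right) 112 = 53 - \frac{1456}{11} = - \frac{873}{11}$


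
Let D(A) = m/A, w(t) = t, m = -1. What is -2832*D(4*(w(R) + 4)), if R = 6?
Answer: 354/5 ≈ 70.800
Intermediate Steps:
D(A) = -1/A
-2832*D(4*(w(R) + 4)) = -(-2832)/(4*(6 + 4)) = -(-2832)/(4*10) = -(-2832)/40 = -2832*(-1/40) = 354/5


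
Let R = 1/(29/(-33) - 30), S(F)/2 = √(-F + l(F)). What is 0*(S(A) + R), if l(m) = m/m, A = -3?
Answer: 0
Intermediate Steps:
l(m) = 1
S(F) = 2*√(1 - F) (S(F) = 2*√(-F + 1) = 2*√(1 - F))
R = -33/1019 (R = 1/(29*(-1/33) - 30) = 1/(-29/33 - 30) = 1/(-1019/33) = -33/1019 ≈ -0.032385)
0*(S(A) + R) = 0*(2*√(1 - 1*(-3)) - 33/1019) = 0*(2*√(1 + 3) - 33/1019) = 0*(2*√4 - 33/1019) = 0*(2*2 - 33/1019) = 0*(4 - 33/1019) = 0*(4043/1019) = 0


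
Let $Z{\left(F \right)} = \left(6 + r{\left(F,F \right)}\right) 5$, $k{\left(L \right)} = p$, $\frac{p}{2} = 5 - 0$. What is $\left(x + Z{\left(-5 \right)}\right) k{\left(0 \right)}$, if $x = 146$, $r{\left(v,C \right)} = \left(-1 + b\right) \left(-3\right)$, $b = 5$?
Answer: $1160$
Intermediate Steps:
$p = 10$ ($p = 2 \left(5 - 0\right) = 2 \left(5 + 0\right) = 2 \cdot 5 = 10$)
$r{\left(v,C \right)} = -12$ ($r{\left(v,C \right)} = \left(-1 + 5\right) \left(-3\right) = 4 \left(-3\right) = -12$)
$k{\left(L \right)} = 10$
$Z{\left(F \right)} = -30$ ($Z{\left(F \right)} = \left(6 - 12\right) 5 = \left(-6\right) 5 = -30$)
$\left(x + Z{\left(-5 \right)}\right) k{\left(0 \right)} = \left(146 - 30\right) 10 = 116 \cdot 10 = 1160$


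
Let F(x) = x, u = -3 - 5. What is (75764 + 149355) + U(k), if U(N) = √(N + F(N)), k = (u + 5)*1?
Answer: 225119 + I*√6 ≈ 2.2512e+5 + 2.4495*I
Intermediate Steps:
u = -8
k = -3 (k = (-8 + 5)*1 = -3*1 = -3)
U(N) = √2*√N (U(N) = √(N + N) = √(2*N) = √2*√N)
(75764 + 149355) + U(k) = (75764 + 149355) + √2*√(-3) = 225119 + √2*(I*√3) = 225119 + I*√6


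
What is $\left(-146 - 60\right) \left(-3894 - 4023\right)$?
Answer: $1630902$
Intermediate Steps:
$\left(-146 - 60\right) \left(-3894 - 4023\right) = \left(-206\right) \left(-7917\right) = 1630902$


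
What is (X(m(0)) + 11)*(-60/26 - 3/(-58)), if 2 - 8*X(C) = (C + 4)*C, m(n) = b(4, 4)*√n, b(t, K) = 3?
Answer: -76545/3016 ≈ -25.380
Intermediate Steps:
m(n) = 3*√n
X(C) = ¼ - C*(4 + C)/8 (X(C) = ¼ - (C + 4)*C/8 = ¼ - (4 + C)*C/8 = ¼ - C*(4 + C)/8)
(X(m(0)) + 11)*(-60/26 - 3/(-58)) = ((¼ - 3*√0/2 - (3*√0)²/8) + 11)*(-60/26 - 3/(-58)) = ((¼ - 3*0/2 - (3*0)²/8) + 11)*(-60*1/26 - 3*(-1/58)) = ((¼ - ½*0 - ⅛*0²) + 11)*(-30/13 + 3/58) = ((¼ + 0 - ⅛*0) + 11)*(-1701/754) = ((¼ + 0 + 0) + 11)*(-1701/754) = (¼ + 11)*(-1701/754) = (45/4)*(-1701/754) = -76545/3016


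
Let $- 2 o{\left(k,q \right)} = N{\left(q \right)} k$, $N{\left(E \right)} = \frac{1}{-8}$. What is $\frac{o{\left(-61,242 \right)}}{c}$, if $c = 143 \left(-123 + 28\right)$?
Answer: $\frac{61}{217360} \approx 0.00028064$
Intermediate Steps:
$N{\left(E \right)} = - \frac{1}{8}$
$o{\left(k,q \right)} = \frac{k}{16}$ ($o{\left(k,q \right)} = - \frac{\left(- \frac{1}{8}\right) k}{2} = \frac{k}{16}$)
$c = -13585$ ($c = 143 \left(-95\right) = -13585$)
$\frac{o{\left(-61,242 \right)}}{c} = \frac{\frac{1}{16} \left(-61\right)}{-13585} = \left(- \frac{61}{16}\right) \left(- \frac{1}{13585}\right) = \frac{61}{217360}$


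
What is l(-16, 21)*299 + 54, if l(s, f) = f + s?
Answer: 1549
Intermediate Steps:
l(-16, 21)*299 + 54 = (21 - 16)*299 + 54 = 5*299 + 54 = 1495 + 54 = 1549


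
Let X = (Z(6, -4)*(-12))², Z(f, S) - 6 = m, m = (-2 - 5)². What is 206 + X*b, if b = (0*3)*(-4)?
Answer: 206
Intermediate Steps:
m = 49 (m = (-7)² = 49)
Z(f, S) = 55 (Z(f, S) = 6 + 49 = 55)
b = 0 (b = 0*(-4) = 0)
X = 435600 (X = (55*(-12))² = (-660)² = 435600)
206 + X*b = 206 + 435600*0 = 206 + 0 = 206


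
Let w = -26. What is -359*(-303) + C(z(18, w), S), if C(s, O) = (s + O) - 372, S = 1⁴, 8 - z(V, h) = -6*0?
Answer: 108414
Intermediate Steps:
z(V, h) = 8 (z(V, h) = 8 - (-6)*0 = 8 - 1*0 = 8 + 0 = 8)
S = 1
C(s, O) = -372 + O + s (C(s, O) = (O + s) - 372 = -372 + O + s)
-359*(-303) + C(z(18, w), S) = -359*(-303) + (-372 + 1 + 8) = 108777 - 363 = 108414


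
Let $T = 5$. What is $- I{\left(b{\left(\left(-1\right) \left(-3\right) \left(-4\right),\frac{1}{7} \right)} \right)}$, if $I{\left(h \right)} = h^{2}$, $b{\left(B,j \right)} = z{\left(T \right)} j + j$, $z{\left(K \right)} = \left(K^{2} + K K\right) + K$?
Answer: $-64$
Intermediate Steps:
$z{\left(K \right)} = K + 2 K^{2}$ ($z{\left(K \right)} = \left(K^{2} + K^{2}\right) + K = 2 K^{2} + K = K + 2 K^{2}$)
$b{\left(B,j \right)} = 56 j$ ($b{\left(B,j \right)} = 5 \left(1 + 2 \cdot 5\right) j + j = 5 \left(1 + 10\right) j + j = 5 \cdot 11 j + j = 55 j + j = 56 j$)
$- I{\left(b{\left(\left(-1\right) \left(-3\right) \left(-4\right),\frac{1}{7} \right)} \right)} = - \left(\frac{56}{7}\right)^{2} = - \left(56 \cdot \frac{1}{7}\right)^{2} = - 8^{2} = \left(-1\right) 64 = -64$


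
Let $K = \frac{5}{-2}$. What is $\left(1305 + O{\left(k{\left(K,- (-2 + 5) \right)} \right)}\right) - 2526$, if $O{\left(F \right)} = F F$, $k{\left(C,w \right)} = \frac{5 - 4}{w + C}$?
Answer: $- \frac{147737}{121} \approx -1221.0$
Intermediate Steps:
$K = - \frac{5}{2}$ ($K = 5 \left(- \frac{1}{2}\right) = - \frac{5}{2} \approx -2.5$)
$k{\left(C,w \right)} = \frac{1}{C + w}$ ($k{\left(C,w \right)} = 1 \frac{1}{C + w} = \frac{1}{C + w}$)
$O{\left(F \right)} = F^{2}$
$\left(1305 + O{\left(k{\left(K,- (-2 + 5) \right)} \right)}\right) - 2526 = \left(1305 + \left(\frac{1}{- \frac{5}{2} - \left(-2 + 5\right)}\right)^{2}\right) - 2526 = \left(1305 + \left(\frac{1}{- \frac{5}{2} - 3}\right)^{2}\right) - 2526 = \left(1305 + \left(\frac{1}{- \frac{11}{2}}\right)^{2}\right) - 2526 = \left(1305 + \left(- \frac{2}{11}\right)^{2}\right) - 2526 = \left(1305 + \frac{4}{121}\right) - 2526 = \frac{157909}{121} - 2526 = - \frac{147737}{121}$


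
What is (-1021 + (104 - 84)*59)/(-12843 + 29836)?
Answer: 159/16993 ≈ 0.0093568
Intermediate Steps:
(-1021 + (104 - 84)*59)/(-12843 + 29836) = (-1021 + 20*59)/16993 = (-1021 + 1180)*(1/16993) = 159*(1/16993) = 159/16993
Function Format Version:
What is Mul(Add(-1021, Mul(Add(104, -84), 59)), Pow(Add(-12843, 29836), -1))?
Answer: Rational(159, 16993) ≈ 0.0093568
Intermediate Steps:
Mul(Add(-1021, Mul(Add(104, -84), 59)), Pow(Add(-12843, 29836), -1)) = Mul(Add(-1021, Mul(20, 59)), Pow(16993, -1)) = Mul(Add(-1021, 1180), Rational(1, 16993)) = Mul(159, Rational(1, 16993)) = Rational(159, 16993)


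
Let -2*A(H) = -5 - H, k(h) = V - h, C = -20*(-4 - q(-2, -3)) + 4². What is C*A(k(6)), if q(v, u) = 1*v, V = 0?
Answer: -28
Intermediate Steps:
q(v, u) = v
C = 56 (C = -20*(-4 - 1*(-2)) + 4² = -20*(-4 + 2) + 16 = -20*(-2) + 16 = 40 + 16 = 56)
k(h) = -h (k(h) = 0 - h = -h)
A(H) = 5/2 + H/2 (A(H) = -(-5 - H)/2 = 5/2 + H/2)
C*A(k(6)) = 56*(5/2 + (-1*6)/2) = 56*(5/2 + (½)*(-6)) = 56*(5/2 - 3) = 56*(-½) = -28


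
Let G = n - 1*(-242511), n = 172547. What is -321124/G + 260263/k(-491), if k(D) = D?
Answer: -54090956069/101896739 ≈ -530.84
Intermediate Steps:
G = 415058 (G = 172547 - 1*(-242511) = 172547 + 242511 = 415058)
-321124/G + 260263/k(-491) = -321124/415058 + 260263/(-491) = -321124*1/415058 + 260263*(-1/491) = -160562/207529 - 260263/491 = -54090956069/101896739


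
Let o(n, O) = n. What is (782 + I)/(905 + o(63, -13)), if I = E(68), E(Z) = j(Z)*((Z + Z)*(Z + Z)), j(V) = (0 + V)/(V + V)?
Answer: 5015/484 ≈ 10.362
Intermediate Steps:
j(V) = 1/2 (j(V) = V/((2*V)) = V*(1/(2*V)) = 1/2)
E(Z) = 2*Z**2 (E(Z) = ((Z + Z)*(Z + Z))/2 = ((2*Z)*(2*Z))/2 = (4*Z**2)/2 = 2*Z**2)
I = 9248 (I = 2*68**2 = 2*4624 = 9248)
(782 + I)/(905 + o(63, -13)) = (782 + 9248)/(905 + 63) = 10030/968 = 10030*(1/968) = 5015/484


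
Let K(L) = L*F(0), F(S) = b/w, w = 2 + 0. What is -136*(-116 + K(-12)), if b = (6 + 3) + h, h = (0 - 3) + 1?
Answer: 21488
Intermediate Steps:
w = 2
h = -2 (h = -3 + 1 = -2)
b = 7 (b = (6 + 3) - 2 = 9 - 2 = 7)
F(S) = 7/2
K(L) = 7*L/2 (K(L) = L*(7/2) = 7*L/2)
-136*(-116 + K(-12)) = -136*(-116 + (7/2)*(-12)) = -136*(-116 - 42) = -136*(-158) = 21488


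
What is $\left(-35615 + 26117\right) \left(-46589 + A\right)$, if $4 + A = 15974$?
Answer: $290819262$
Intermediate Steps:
$A = 15970$ ($A = -4 + 15974 = 15970$)
$\left(-35615 + 26117\right) \left(-46589 + A\right) = \left(-35615 + 26117\right) \left(-46589 + 15970\right) = \left(-9498\right) \left(-30619\right) = 290819262$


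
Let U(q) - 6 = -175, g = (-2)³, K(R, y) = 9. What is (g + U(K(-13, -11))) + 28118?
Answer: 27941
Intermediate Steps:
g = -8
U(q) = -169 (U(q) = 6 - 175 = -169)
(g + U(K(-13, -11))) + 28118 = (-8 - 169) + 28118 = -177 + 28118 = 27941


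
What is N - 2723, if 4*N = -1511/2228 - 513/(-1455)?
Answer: -11770029207/4322320 ≈ -2723.1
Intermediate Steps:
N = -351847/4322320 (N = (-1511/2228 - 513/(-1455))/4 = (-1511*1/2228 - 513*(-1/1455))/4 = (-1511/2228 + 171/485)/4 = (1/4)*(-351847/1080580) = -351847/4322320 ≈ -0.081402)
N - 2723 = -351847/4322320 - 2723 = -11770029207/4322320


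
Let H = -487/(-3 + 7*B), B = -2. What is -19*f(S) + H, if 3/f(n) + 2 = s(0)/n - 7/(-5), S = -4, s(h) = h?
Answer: 2102/17 ≈ 123.65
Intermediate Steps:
f(n) = -5 (f(n) = 3/(-2 + (0/n - 7/(-5))) = 3/(-2 + (0 - 7*(-1/5))) = 3/(-2 + (0 + 7/5)) = 3/(-2 + 7/5) = 3/(-3/5) = 3*(-5/3) = -5)
H = 487/17 (H = -487/(-3 + 7*(-2)) = -487/(-3 - 14) = -487/(-17) = -487*(-1/17) = 487/17 ≈ 28.647)
-19*f(S) + H = -19*(-5) + 487/17 = 95 + 487/17 = 2102/17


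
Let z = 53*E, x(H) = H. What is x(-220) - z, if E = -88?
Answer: 4444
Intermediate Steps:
z = -4664 (z = 53*(-88) = -4664)
x(-220) - z = -220 - 1*(-4664) = -220 + 4664 = 4444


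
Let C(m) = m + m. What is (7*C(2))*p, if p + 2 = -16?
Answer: -504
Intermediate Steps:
p = -18 (p = -2 - 16 = -18)
C(m) = 2*m
(7*C(2))*p = (7*(2*2))*(-18) = (7*4)*(-18) = 28*(-18) = -504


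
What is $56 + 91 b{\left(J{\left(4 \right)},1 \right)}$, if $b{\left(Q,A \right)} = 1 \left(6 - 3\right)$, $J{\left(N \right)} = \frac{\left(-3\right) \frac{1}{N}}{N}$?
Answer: $329$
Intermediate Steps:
$J{\left(N \right)} = - \frac{3}{N^{2}}$
$b{\left(Q,A \right)} = 3$ ($b{\left(Q,A \right)} = 1 \cdot 3 = 3$)
$56 + 91 b{\left(J{\left(4 \right)},1 \right)} = 56 + 91 \cdot 3 = 56 + 273 = 329$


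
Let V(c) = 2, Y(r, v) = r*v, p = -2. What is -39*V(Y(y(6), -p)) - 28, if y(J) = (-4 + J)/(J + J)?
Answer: -106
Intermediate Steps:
y(J) = (-4 + J)/(2*J) (y(J) = (-4 + J)/((2*J)) = (-4 + J)*(1/(2*J)) = (-4 + J)/(2*J))
-39*V(Y(y(6), -p)) - 28 = -39*2 - 28 = -78 - 28 = -106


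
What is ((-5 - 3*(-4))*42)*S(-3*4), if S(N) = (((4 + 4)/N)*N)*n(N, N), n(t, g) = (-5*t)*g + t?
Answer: -1721664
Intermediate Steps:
n(t, g) = t - 5*g*t (n(t, g) = -5*g*t + t = t - 5*g*t)
S(N) = 8*N*(1 - 5*N) (S(N) = (((4 + 4)/N)*N)*(N*(1 - 5*N)) = ((8/N)*N)*(N*(1 - 5*N)) = 8*(N*(1 - 5*N)) = 8*N*(1 - 5*N))
((-5 - 3*(-4))*42)*S(-3*4) = ((-5 - 3*(-4))*42)*(8*(-3*4)*(1 - (-15)*4)) = ((-5 + 12)*42)*(8*(-12)*(1 - 5*(-12))) = (7*42)*(8*(-12)*(1 + 60)) = 294*(8*(-12)*61) = 294*(-5856) = -1721664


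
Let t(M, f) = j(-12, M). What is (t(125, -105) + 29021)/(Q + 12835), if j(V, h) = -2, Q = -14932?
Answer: -9673/699 ≈ -13.838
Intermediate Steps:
t(M, f) = -2
(t(125, -105) + 29021)/(Q + 12835) = (-2 + 29021)/(-14932 + 12835) = 29019/(-2097) = 29019*(-1/2097) = -9673/699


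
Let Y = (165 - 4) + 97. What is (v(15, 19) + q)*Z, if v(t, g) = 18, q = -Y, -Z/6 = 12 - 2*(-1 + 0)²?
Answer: 14400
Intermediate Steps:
Y = 258 (Y = 161 + 97 = 258)
Z = -60 (Z = -6*(12 - 2*(-1 + 0)²) = -6*(12 - 2*(-1)²) = -6*(12 - 2*1) = -6*(12 - 2) = -6*10 = -60)
q = -258 (q = -1*258 = -258)
(v(15, 19) + q)*Z = (18 - 258)*(-60) = -240*(-60) = 14400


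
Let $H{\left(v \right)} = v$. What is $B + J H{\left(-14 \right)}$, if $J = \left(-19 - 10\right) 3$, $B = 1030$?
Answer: $2248$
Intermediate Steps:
$J = -87$ ($J = \left(-29\right) 3 = -87$)
$B + J H{\left(-14 \right)} = 1030 - -1218 = 1030 + 1218 = 2248$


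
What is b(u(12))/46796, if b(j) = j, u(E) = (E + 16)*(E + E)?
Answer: 168/11699 ≈ 0.014360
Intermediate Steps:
u(E) = 2*E*(16 + E) (u(E) = (16 + E)*(2*E) = 2*E*(16 + E))
b(u(12))/46796 = (2*12*(16 + 12))/46796 = (2*12*28)*(1/46796) = 672*(1/46796) = 168/11699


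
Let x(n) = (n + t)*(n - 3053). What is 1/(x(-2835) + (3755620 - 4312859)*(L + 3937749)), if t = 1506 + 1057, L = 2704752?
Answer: -1/3701459013203 ≈ -2.7016e-13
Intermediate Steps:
t = 2563
x(n) = (-3053 + n)*(2563 + n) (x(n) = (n + 2563)*(n - 3053) = (2563 + n)*(-3053 + n) = (-3053 + n)*(2563 + n))
1/(x(-2835) + (3755620 - 4312859)*(L + 3937749)) = 1/((-7824839 + (-2835)² - 490*(-2835)) + (3755620 - 4312859)*(2704752 + 3937749)) = 1/((-7824839 + 8037225 + 1389150) - 557239*6642501) = 1/(1601536 - 3701460614739) = 1/(-3701459013203) = -1/3701459013203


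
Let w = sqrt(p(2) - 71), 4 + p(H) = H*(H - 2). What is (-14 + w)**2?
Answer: 121 - 140*I*sqrt(3) ≈ 121.0 - 242.49*I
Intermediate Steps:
p(H) = -4 + H*(-2 + H) (p(H) = -4 + H*(H - 2) = -4 + H*(-2 + H))
w = 5*I*sqrt(3) (w = sqrt((-4 + 2**2 - 2*2) - 71) = sqrt((-4 + 4 - 4) - 71) = sqrt(-4 - 71) = sqrt(-75) = 5*I*sqrt(3) ≈ 8.6602*I)
(-14 + w)**2 = (-14 + 5*I*sqrt(3))**2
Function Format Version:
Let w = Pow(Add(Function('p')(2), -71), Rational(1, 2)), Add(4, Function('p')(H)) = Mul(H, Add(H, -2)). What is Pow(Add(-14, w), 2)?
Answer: Add(121, Mul(-140, I, Pow(3, Rational(1, 2)))) ≈ Add(121.00, Mul(-242.49, I))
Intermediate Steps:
Function('p')(H) = Add(-4, Mul(H, Add(-2, H))) (Function('p')(H) = Add(-4, Mul(H, Add(H, -2))) = Add(-4, Mul(H, Add(-2, H))))
w = Mul(5, I, Pow(3, Rational(1, 2))) (w = Pow(Add(Add(-4, Pow(2, 2), Mul(-2, 2)), -71), Rational(1, 2)) = Pow(Add(Add(-4, 4, -4), -71), Rational(1, 2)) = Pow(Add(-4, -71), Rational(1, 2)) = Pow(-75, Rational(1, 2)) = Mul(5, I, Pow(3, Rational(1, 2))) ≈ Mul(8.6602, I))
Pow(Add(-14, w), 2) = Pow(Add(-14, Mul(5, I, Pow(3, Rational(1, 2)))), 2)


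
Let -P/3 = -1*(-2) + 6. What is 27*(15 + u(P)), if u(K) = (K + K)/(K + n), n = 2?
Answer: 5103/11 ≈ 463.91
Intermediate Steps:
P = -24 (P = -3*(-1*(-2) + 6) = -3*(2 + 6) = -3*8 = -24)
u(K) = 2*K/(2 + K) (u(K) = (K + K)/(K + 2) = (2*K)/(2 + K) = 2*K/(2 + K))
27*(15 + u(P)) = 27*(15 + 2*(-24)/(2 - 24)) = 27*(15 + 2*(-24)/(-22)) = 27*(15 + 2*(-24)*(-1/22)) = 27*(15 + 24/11) = 27*(189/11) = 5103/11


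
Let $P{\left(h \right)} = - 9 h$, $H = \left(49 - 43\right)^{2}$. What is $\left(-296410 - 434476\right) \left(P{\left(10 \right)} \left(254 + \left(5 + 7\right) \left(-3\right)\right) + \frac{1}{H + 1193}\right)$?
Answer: $\frac{17623838769394}{1229} \approx 1.434 \cdot 10^{10}$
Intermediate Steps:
$H = 36$ ($H = 6^{2} = 36$)
$\left(-296410 - 434476\right) \left(P{\left(10 \right)} \left(254 + \left(5 + 7\right) \left(-3\right)\right) + \frac{1}{H + 1193}\right) = \left(-296410 - 434476\right) \left(\left(-9\right) 10 \left(254 + \left(5 + 7\right) \left(-3\right)\right) + \frac{1}{36 + 1193}\right) = - 730886 \left(- 90 \left(254 + 12 \left(-3\right)\right) + \frac{1}{1229}\right) = - 730886 \left(- 90 \left(254 - 36\right) + \frac{1}{1229}\right) = - 730886 \left(\left(-90\right) 218 + \frac{1}{1229}\right) = - 730886 \left(-19620 + \frac{1}{1229}\right) = \left(-730886\right) \left(- \frac{24112979}{1229}\right) = \frac{17623838769394}{1229}$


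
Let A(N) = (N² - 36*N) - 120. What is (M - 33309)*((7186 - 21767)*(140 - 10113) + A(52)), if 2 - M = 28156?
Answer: -8937766607575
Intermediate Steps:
M = -28154 (M = 2 - 1*28156 = 2 - 28156 = -28154)
A(N) = -120 + N² - 36*N
(M - 33309)*((7186 - 21767)*(140 - 10113) + A(52)) = (-28154 - 33309)*((7186 - 21767)*(140 - 10113) + (-120 + 52² - 36*52)) = -61463*(-14581*(-9973) + (-120 + 2704 - 1872)) = -61463*(145416313 + 712) = -61463*145417025 = -8937766607575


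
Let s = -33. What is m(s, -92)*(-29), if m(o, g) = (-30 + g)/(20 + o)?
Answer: -3538/13 ≈ -272.15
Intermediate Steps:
m(o, g) = (-30 + g)/(20 + o)
m(s, -92)*(-29) = ((-30 - 92)/(20 - 33))*(-29) = (-122/(-13))*(-29) = -1/13*(-122)*(-29) = (122/13)*(-29) = -3538/13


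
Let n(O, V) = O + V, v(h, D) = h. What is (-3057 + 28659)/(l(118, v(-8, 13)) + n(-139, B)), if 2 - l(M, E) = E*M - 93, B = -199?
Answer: 25602/701 ≈ 36.522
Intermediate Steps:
l(M, E) = 95 - E*M (l(M, E) = 2 - (E*M - 93) = 2 - (-93 + E*M) = 2 + (93 - E*M) = 95 - E*M)
(-3057 + 28659)/(l(118, v(-8, 13)) + n(-139, B)) = (-3057 + 28659)/((95 - 1*(-8)*118) + (-139 - 199)) = 25602/((95 + 944) - 338) = 25602/(1039 - 338) = 25602/701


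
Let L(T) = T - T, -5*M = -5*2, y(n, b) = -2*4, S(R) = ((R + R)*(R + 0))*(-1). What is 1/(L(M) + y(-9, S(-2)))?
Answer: -⅛ ≈ -0.12500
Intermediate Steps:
S(R) = -2*R² (S(R) = ((2*R)*R)*(-1) = (2*R²)*(-1) = -2*R²)
y(n, b) = -8
M = 2 (M = -(-1)*2 = -⅕*(-10) = 2)
L(T) = 0
1/(L(M) + y(-9, S(-2))) = 1/(0 - 8) = 1/(-8) = -⅛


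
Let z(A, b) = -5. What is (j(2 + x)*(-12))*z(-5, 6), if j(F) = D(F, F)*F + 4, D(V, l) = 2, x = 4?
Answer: 960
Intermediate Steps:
j(F) = 4 + 2*F (j(F) = 2*F + 4 = 4 + 2*F)
(j(2 + x)*(-12))*z(-5, 6) = ((4 + 2*(2 + 4))*(-12))*(-5) = ((4 + 2*6)*(-12))*(-5) = ((4 + 12)*(-12))*(-5) = (16*(-12))*(-5) = -192*(-5) = 960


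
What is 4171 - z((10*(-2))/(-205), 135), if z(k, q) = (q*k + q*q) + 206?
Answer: -585200/41 ≈ -14273.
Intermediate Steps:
z(k, q) = 206 + q² + k*q (z(k, q) = (k*q + q²) + 206 = (q² + k*q) + 206 = 206 + q² + k*q)
4171 - z((10*(-2))/(-205), 135) = 4171 - (206 + 135² + ((10*(-2))/(-205))*135) = 4171 - (206 + 18225 - 20*(-1/205)*135) = 4171 - (206 + 18225 + (4/41)*135) = 4171 - (206 + 18225 + 540/41) = 4171 - 1*756211/41 = 4171 - 756211/41 = -585200/41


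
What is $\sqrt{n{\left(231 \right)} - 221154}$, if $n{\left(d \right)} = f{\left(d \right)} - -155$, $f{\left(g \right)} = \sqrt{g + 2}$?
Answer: $\sqrt{-220999 + \sqrt{233}} \approx 470.09 i$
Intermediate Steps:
$f{\left(g \right)} = \sqrt{2 + g}$
$n{\left(d \right)} = 155 + \sqrt{2 + d}$ ($n{\left(d \right)} = \sqrt{2 + d} - -155 = \sqrt{2 + d} + 155 = 155 + \sqrt{2 + d}$)
$\sqrt{n{\left(231 \right)} - 221154} = \sqrt{\left(155 + \sqrt{2 + 231}\right) - 221154} = \sqrt{\left(155 + \sqrt{233}\right) - 221154} = \sqrt{-220999 + \sqrt{233}}$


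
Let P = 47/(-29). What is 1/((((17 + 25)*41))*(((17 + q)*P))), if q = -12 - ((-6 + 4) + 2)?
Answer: -29/404670 ≈ -7.1663e-5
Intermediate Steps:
q = -12 (q = -12 - (-2 + 2) = -12 - 1*0 = -12 + 0 = -12)
P = -47/29 (P = 47*(-1/29) = -47/29 ≈ -1.6207)
1/((((17 + 25)*41))*(((17 + q)*P))) = 1/((((17 + 25)*41))*(((17 - 12)*(-47/29)))) = 1/(((42*41))*((5*(-47/29)))) = 1/(1722*(-235/29)) = (1/1722)*(-29/235) = -29/404670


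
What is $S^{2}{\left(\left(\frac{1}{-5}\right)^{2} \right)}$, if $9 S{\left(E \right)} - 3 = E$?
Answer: $\frac{5776}{50625} \approx 0.11409$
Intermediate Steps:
$S{\left(E \right)} = \frac{1}{3} + \frac{E}{9}$
$S^{2}{\left(\left(\frac{1}{-5}\right)^{2} \right)} = \left(\frac{1}{3} + \frac{\left(\frac{1}{-5}\right)^{2}}{9}\right)^{2} = \left(\frac{1}{3} + \frac{\left(- \frac{1}{5}\right)^{2}}{9}\right)^{2} = \left(\frac{1}{3} + \frac{1}{9} \cdot \frac{1}{25}\right)^{2} = \left(\frac{1}{3} + \frac{1}{225}\right)^{2} = \left(\frac{76}{225}\right)^{2} = \frac{5776}{50625}$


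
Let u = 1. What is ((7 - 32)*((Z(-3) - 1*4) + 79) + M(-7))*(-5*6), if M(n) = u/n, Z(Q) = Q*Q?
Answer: 441030/7 ≈ 63004.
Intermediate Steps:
Z(Q) = Q²
M(n) = 1/n
((7 - 32)*((Z(-3) - 1*4) + 79) + M(-7))*(-5*6) = ((7 - 32)*(((-3)² - 1*4) + 79) + 1/(-7))*(-5*6) = (-25*((9 - 4) + 79) - ⅐)*(-30) = (-25*(5 + 79) - ⅐)*(-30) = (-25*84 - ⅐)*(-30) = (-2100 - ⅐)*(-30) = -14701/7*(-30) = 441030/7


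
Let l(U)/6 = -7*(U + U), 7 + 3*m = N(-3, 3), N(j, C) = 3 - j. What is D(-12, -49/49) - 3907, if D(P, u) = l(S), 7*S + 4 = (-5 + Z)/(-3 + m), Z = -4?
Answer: -19457/5 ≈ -3891.4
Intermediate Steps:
m = -1/3 (m = -7/3 + (3 - 1*(-3))/3 = -7/3 + (3 + 3)/3 = -7/3 + (1/3)*6 = -7/3 + 2 = -1/3 ≈ -0.33333)
S = -13/70 (S = -4/7 + ((-5 - 4)/(-3 - 1/3))/7 = -4/7 + (-9/(-10/3))/7 = -4/7 + (-9*(-3/10))/7 = -4/7 + (1/7)*(27/10) = -4/7 + 27/70 = -13/70 ≈ -0.18571)
l(U) = -84*U (l(U) = 6*(-7*(U + U)) = 6*(-14*U) = -84*U)
D(P, u) = 78/5 (D(P, u) = -84*(-13/70) = 78/5)
D(-12, -49/49) - 3907 = 78/5 - 3907 = -19457/5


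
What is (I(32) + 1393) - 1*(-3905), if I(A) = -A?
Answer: 5266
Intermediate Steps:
(I(32) + 1393) - 1*(-3905) = (-1*32 + 1393) - 1*(-3905) = (-32 + 1393) + 3905 = 1361 + 3905 = 5266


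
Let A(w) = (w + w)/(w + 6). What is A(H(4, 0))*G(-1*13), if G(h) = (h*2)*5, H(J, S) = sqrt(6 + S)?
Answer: 52 - 52*sqrt(6) ≈ -75.373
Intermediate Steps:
A(w) = 2*w/(6 + w) (A(w) = (2*w)/(6 + w) = 2*w/(6 + w))
G(h) = 10*h (G(h) = (2*h)*5 = 10*h)
A(H(4, 0))*G(-1*13) = (2*sqrt(6 + 0)/(6 + sqrt(6 + 0)))*(10*(-1*13)) = (2*sqrt(6)/(6 + sqrt(6)))*(10*(-13)) = (2*sqrt(6)/(6 + sqrt(6)))*(-130) = -260*sqrt(6)/(6 + sqrt(6))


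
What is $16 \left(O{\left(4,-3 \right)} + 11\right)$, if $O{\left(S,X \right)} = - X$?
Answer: $224$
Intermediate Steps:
$16 \left(O{\left(4,-3 \right)} + 11\right) = 16 \left(\left(-1\right) \left(-3\right) + 11\right) = 16 \left(3 + 11\right) = 16 \cdot 14 = 224$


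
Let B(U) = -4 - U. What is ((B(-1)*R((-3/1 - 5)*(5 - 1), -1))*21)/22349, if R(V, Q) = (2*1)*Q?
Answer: 126/22349 ≈ 0.0056378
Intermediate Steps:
R(V, Q) = 2*Q
((B(-1)*R((-3/1 - 5)*(5 - 1), -1))*21)/22349 = (((-4 - 1*(-1))*(2*(-1)))*21)/22349 = (((-4 + 1)*(-2))*21)*(1/22349) = (-3*(-2)*21)*(1/22349) = (6*21)*(1/22349) = 126*(1/22349) = 126/22349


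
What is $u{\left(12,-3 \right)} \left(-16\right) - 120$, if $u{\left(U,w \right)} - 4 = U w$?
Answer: $392$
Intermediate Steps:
$u{\left(U,w \right)} = 4 + U w$
$u{\left(12,-3 \right)} \left(-16\right) - 120 = \left(4 + 12 \left(-3\right)\right) \left(-16\right) - 120 = \left(4 - 36\right) \left(-16\right) - 120 = \left(-32\right) \left(-16\right) - 120 = 512 - 120 = 392$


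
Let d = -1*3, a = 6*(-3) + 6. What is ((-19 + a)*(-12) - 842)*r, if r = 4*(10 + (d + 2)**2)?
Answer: -20680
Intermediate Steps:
a = -12 (a = -18 + 6 = -12)
d = -3
r = 44 (r = 4*(10 + (-3 + 2)**2) = 4*(10 + (-1)**2) = 4*(10 + 1) = 4*11 = 44)
((-19 + a)*(-12) - 842)*r = ((-19 - 12)*(-12) - 842)*44 = (-31*(-12) - 842)*44 = (372 - 842)*44 = -470*44 = -20680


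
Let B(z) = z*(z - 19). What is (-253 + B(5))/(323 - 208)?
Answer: -323/115 ≈ -2.8087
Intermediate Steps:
B(z) = z*(-19 + z)
(-253 + B(5))/(323 - 208) = (-253 + 5*(-19 + 5))/(323 - 208) = (-253 + 5*(-14))/115 = (-253 - 70)*(1/115) = -323*1/115 = -323/115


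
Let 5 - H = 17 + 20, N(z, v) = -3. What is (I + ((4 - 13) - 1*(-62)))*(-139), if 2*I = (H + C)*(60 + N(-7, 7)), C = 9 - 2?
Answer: 183341/2 ≈ 91671.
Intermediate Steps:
C = 7
H = -32 (H = 5 - (17 + 20) = 5 - 1*37 = 5 - 37 = -32)
I = -1425/2 (I = ((-32 + 7)*(60 - 3))/2 = (-25*57)/2 = (½)*(-1425) = -1425/2 ≈ -712.50)
(I + ((4 - 13) - 1*(-62)))*(-139) = (-1425/2 + ((4 - 13) - 1*(-62)))*(-139) = (-1425/2 + (-9 + 62))*(-139) = (-1425/2 + 53)*(-139) = -1319/2*(-139) = 183341/2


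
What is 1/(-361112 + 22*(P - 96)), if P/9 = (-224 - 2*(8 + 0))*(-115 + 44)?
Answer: 1/3010696 ≈ 3.3215e-7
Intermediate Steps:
P = 153360 (P = 9*((-224 - 2*(8 + 0))*(-115 + 44)) = 9*((-224 - 2*8)*(-71)) = 9*((-224 - 16)*(-71)) = 9*(-240*(-71)) = 9*17040 = 153360)
1/(-361112 + 22*(P - 96)) = 1/(-361112 + 22*(153360 - 96)) = 1/(-361112 + 22*153264) = 1/(-361112 + 3371808) = 1/3010696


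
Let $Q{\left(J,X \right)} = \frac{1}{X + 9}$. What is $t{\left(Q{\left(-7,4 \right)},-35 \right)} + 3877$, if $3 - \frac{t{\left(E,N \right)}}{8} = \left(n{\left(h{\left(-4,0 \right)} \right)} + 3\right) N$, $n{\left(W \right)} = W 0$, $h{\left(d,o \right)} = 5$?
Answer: $4741$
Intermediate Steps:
$Q{\left(J,X \right)} = \frac{1}{9 + X}$
$n{\left(W \right)} = 0$
$t{\left(E,N \right)} = 24 - 24 N$ ($t{\left(E,N \right)} = 24 - 8 \left(0 + 3\right) N = 24 - 8 \cdot 3 N = 24 - 24 N$)
$t{\left(Q{\left(-7,4 \right)},-35 \right)} + 3877 = \left(24 - -840\right) + 3877 = \left(24 + 840\right) + 3877 = 864 + 3877 = 4741$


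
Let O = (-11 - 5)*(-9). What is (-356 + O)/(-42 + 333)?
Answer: -212/291 ≈ -0.72852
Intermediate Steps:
O = 144 (O = -16*(-9) = 144)
(-356 + O)/(-42 + 333) = (-356 + 144)/(-42 + 333) = -212/291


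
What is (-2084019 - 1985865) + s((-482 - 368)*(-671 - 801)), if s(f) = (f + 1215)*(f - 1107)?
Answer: 1565631154711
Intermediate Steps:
s(f) = (-1107 + f)*(1215 + f) (s(f) = (1215 + f)*(-1107 + f) = (-1107 + f)*(1215 + f))
(-2084019 - 1985865) + s((-482 - 368)*(-671 - 801)) = (-2084019 - 1985865) + (-1345005 + ((-482 - 368)*(-671 - 801))**2 + 108*((-482 - 368)*(-671 - 801))) = -4069884 + (-1345005 + (-850*(-1472))**2 + 108*(-850*(-1472))) = -4069884 + (-1345005 + 1251200**2 + 108*1251200) = -4069884 + (-1345005 + 1565501440000 + 135129600) = -4069884 + 1565635224595 = 1565631154711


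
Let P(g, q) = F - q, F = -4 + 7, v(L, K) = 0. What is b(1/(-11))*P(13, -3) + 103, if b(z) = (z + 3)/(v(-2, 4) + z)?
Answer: -89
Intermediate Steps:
F = 3
P(g, q) = 3 - q
b(z) = (3 + z)/z (b(z) = (z + 3)/(0 + z) = (3 + z)/z)
b(1/(-11))*P(13, -3) + 103 = ((3 + 1/(-11))/(1/(-11)))*(3 - 1*(-3)) + 103 = ((3 - 1/11)/(-1/11))*(3 + 3) + 103 = -11*32/11*6 + 103 = -32*6 + 103 = -192 + 103 = -89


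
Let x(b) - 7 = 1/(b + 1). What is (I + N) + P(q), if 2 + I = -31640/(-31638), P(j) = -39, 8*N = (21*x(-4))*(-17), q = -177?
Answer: -10677823/31638 ≈ -337.50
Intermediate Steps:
x(b) = 7 + 1/(1 + b) (x(b) = 7 + 1/(b + 1) = 7 + 1/(1 + b))
N = -595/2 (N = ((21*((8 + 7*(-4))/(1 - 4)))*(-17))/8 = ((21*((8 - 28)/(-3)))*(-17))/8 = ((21*(-⅓*(-20)))*(-17))/8 = ((21*(20/3))*(-17))/8 = (140*(-17))/8 = (⅛)*(-2380) = -595/2 ≈ -297.50)
I = -15818/15819 (I = -2 - 31640/(-31638) = -2 - 31640*(-1/31638) = -2 + 15820/15819 = -15818/15819 ≈ -0.99994)
(I + N) + P(q) = (-15818/15819 - 595/2) - 39 = -9443941/31638 - 39 = -10677823/31638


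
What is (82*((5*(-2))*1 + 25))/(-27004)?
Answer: -615/13502 ≈ -0.045549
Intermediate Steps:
(82*((5*(-2))*1 + 25))/(-27004) = (82*(-10*1 + 25))*(-1/27004) = (82*(-10 + 25))*(-1/27004) = (82*15)*(-1/27004) = 1230*(-1/27004) = -615/13502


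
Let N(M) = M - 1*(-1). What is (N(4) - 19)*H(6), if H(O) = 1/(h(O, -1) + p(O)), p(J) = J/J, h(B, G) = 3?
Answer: -7/2 ≈ -3.5000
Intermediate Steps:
p(J) = 1
N(M) = 1 + M (N(M) = M + 1 = 1 + M)
H(O) = ¼ (H(O) = 1/(3 + 1) = 1/4 = ¼)
(N(4) - 19)*H(6) = ((1 + 4) - 19)*(¼) = (5 - 19)*(¼) = -14*¼ = -7/2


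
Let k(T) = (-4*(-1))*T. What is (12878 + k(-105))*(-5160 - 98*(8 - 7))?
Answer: -65504164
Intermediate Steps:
k(T) = 4*T
(12878 + k(-105))*(-5160 - 98*(8 - 7)) = (12878 + 4*(-105))*(-5160 - 98*(8 - 7)) = (12878 - 420)*(-5160 - 98*1) = 12458*(-5160 - 98) = 12458*(-5258) = -65504164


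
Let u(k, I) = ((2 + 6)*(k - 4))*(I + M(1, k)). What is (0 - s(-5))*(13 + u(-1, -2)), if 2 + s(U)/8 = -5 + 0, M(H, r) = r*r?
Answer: 2968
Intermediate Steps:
M(H, r) = r²
s(U) = -56 (s(U) = -16 + 8*(-5 + 0) = -16 + 8*(-5) = -16 - 40 = -56)
u(k, I) = (-32 + 8*k)*(I + k²) (u(k, I) = ((2 + 6)*(k - 4))*(I + k²) = (8*(-4 + k))*(I + k²) = (-32 + 8*k)*(I + k²))
(0 - s(-5))*(13 + u(-1, -2)) = (0 - 1*(-56))*(13 + (-32*(-2) - 32*(-1)² + 8*(-1)³ + 8*(-2)*(-1))) = (0 + 56)*(13 + (64 - 32*1 + 8*(-1) + 16)) = 56*(13 + (64 - 32 - 8 + 16)) = 56*(13 + 40) = 56*53 = 2968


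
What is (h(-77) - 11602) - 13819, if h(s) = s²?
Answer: -19492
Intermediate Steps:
(h(-77) - 11602) - 13819 = ((-77)² - 11602) - 13819 = (5929 - 11602) - 13819 = -5673 - 13819 = -19492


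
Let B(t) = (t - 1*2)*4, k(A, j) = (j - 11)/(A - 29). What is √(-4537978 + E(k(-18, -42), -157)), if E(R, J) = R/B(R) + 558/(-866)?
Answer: I*√5720921336215073/35506 ≈ 2130.3*I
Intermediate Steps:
k(A, j) = (-11 + j)/(-29 + A)
B(t) = -8 + 4*t (B(t) = (t - 2)*4 = (-2 + t)*4 = -8 + 4*t)
E(R, J) = -279/433 + R/(-8 + 4*R) (E(R, J) = R/(-8 + 4*R) + 558/(-866) = R/(-8 + 4*R) + 558*(-1/866) = R/(-8 + 4*R) - 279/433 = -279/433 + R/(-8 + 4*R))
√(-4537978 + E(k(-18, -42), -157)) = √(-4537978 + (2232 - 683*(-11 - 42)/(-29 - 18))/(1732*(-2 + (-11 - 42)/(-29 - 18)))) = √(-4537978 + (2232 - 683*(-53)/(-47))/(1732*(-2 - 53/(-47)))) = √(-4537978 + (2232 - (-683)*(-53)/47)/(1732*(-2 - 1/47*(-53)))) = √(-4537978 + (2232 - 683*53/47)/(1732*(-2 + 53/47))) = √(-4537978 + (2232 - 36199/47)/(1732*(-41/47))) = √(-4537978 + (1/1732)*(-47/41)*(68705/47)) = √(-4537978 - 68705/71012) = √(-322250962441/71012) = I*√5720921336215073/35506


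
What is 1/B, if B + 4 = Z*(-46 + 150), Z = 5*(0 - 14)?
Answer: -1/7284 ≈ -0.00013729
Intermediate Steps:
Z = -70 (Z = 5*(-14) = -70)
B = -7284 (B = -4 - 70*(-46 + 150) = -4 - 70*104 = -4 - 7280 = -7284)
1/B = 1/(-7284) = -1/7284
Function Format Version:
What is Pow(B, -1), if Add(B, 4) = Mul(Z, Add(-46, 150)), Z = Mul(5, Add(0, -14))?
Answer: Rational(-1, 7284) ≈ -0.00013729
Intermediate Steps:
Z = -70 (Z = Mul(5, -14) = -70)
B = -7284 (B = Add(-4, Mul(-70, Add(-46, 150))) = Add(-4, Mul(-70, 104)) = Add(-4, -7280) = -7284)
Pow(B, -1) = Pow(-7284, -1) = Rational(-1, 7284)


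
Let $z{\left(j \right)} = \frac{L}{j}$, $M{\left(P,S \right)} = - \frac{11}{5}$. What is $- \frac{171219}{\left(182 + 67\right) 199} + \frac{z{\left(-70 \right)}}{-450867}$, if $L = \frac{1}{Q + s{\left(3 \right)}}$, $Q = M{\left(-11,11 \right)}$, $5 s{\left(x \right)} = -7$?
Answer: $- \frac{6484547753849}{1876636500228} \approx -3.4554$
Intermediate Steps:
$s{\left(x \right)} = - \frac{7}{5}$ ($s{\left(x \right)} = \frac{1}{5} \left(-7\right) = - \frac{7}{5}$)
$M{\left(P,S \right)} = - \frac{11}{5}$ ($M{\left(P,S \right)} = \left(-11\right) \frac{1}{5} = - \frac{11}{5}$)
$Q = - \frac{11}{5} \approx -2.2$
$L = - \frac{5}{18}$ ($L = \frac{1}{- \frac{11}{5} - \frac{7}{5}} = \frac{1}{- \frac{18}{5}} = - \frac{5}{18} \approx -0.27778$)
$z{\left(j \right)} = - \frac{5}{18 j}$
$- \frac{171219}{\left(182 + 67\right) 199} + \frac{z{\left(-70 \right)}}{-450867} = - \frac{171219}{\left(182 + 67\right) 199} + \frac{\left(- \frac{5}{18}\right) \frac{1}{-70}}{-450867} = - \frac{171219}{249 \cdot 199} + \left(- \frac{5}{18}\right) \left(- \frac{1}{70}\right) \left(- \frac{1}{450867}\right) = - \frac{171219}{49551} + \frac{1}{252} \left(- \frac{1}{450867}\right) = \left(-171219\right) \frac{1}{49551} - \frac{1}{113618484} = - \frac{57073}{16517} - \frac{1}{113618484} = - \frac{6484547753849}{1876636500228}$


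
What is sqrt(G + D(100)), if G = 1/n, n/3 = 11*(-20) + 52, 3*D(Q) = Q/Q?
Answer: sqrt(2338)/84 ≈ 0.57563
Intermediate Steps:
D(Q) = 1/3 (D(Q) = (Q/Q)/3 = (1/3)*1 = 1/3)
n = -504 (n = 3*(11*(-20) + 52) = 3*(-220 + 52) = 3*(-168) = -504)
G = -1/504 (G = 1/(-504) = -1/504 ≈ -0.0019841)
sqrt(G + D(100)) = sqrt(-1/504 + 1/3) = sqrt(167/504) = sqrt(2338)/84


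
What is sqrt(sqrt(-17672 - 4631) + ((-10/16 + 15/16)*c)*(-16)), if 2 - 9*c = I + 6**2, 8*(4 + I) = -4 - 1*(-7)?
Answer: sqrt(270 + 16*I*sqrt(22303))/4 ≈ 9.1424 + 8.1675*I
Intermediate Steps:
I = -29/8 (I = -4 + (-4 - 1*(-7))/8 = -4 + (-4 + 7)/8 = -4 + (1/8)*3 = -4 + 3/8 = -29/8 ≈ -3.6250)
c = -27/8 (c = 2/9 - (-29/8 + 6**2)/9 = 2/9 - (-29/8 + 36)/9 = 2/9 - 1/9*259/8 = 2/9 - 259/72 = -27/8 ≈ -3.3750)
sqrt(sqrt(-17672 - 4631) + ((-10/16 + 15/16)*c)*(-16)) = sqrt(sqrt(-17672 - 4631) + ((-10/16 + 15/16)*(-27/8))*(-16)) = sqrt(sqrt(-22303) + ((-10*1/16 + 15*(1/16))*(-27/8))*(-16)) = sqrt(I*sqrt(22303) + ((-5/8 + 15/16)*(-27/8))*(-16)) = sqrt(I*sqrt(22303) + ((5/16)*(-27/8))*(-16)) = sqrt(I*sqrt(22303) - 135/128*(-16)) = sqrt(I*sqrt(22303) + 135/8) = sqrt(135/8 + I*sqrt(22303))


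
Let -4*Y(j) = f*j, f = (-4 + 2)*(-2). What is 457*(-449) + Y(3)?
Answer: -205196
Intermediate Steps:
f = 4 (f = -2*(-2) = 4)
Y(j) = -j
457*(-449) + Y(3) = 457*(-449) - 1*3 = -205193 - 3 = -205196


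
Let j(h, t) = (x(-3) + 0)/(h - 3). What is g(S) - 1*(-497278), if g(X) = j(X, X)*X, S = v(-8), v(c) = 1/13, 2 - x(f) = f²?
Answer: 18896571/38 ≈ 4.9728e+5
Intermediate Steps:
x(f) = 2 - f²
j(h, t) = -7/(-3 + h) (j(h, t) = ((2 - 1*(-3)²) + 0)/(h - 3) = ((2 - 1*9) + 0)/(-3 + h) = ((2 - 9) + 0)/(-3 + h) = (-7 + 0)/(-3 + h) = -7/(-3 + h))
v(c) = 1/13
S = 1/13 ≈ 0.076923
g(X) = -7*X/(-3 + X) (g(X) = (-7/(-3 + X))*X = -7*X/(-3 + X))
g(S) - 1*(-497278) = -7*1/13/(-3 + 1/13) - 1*(-497278) = -7*1/13/(-38/13) + 497278 = -7*1/13*(-13/38) + 497278 = 7/38 + 497278 = 18896571/38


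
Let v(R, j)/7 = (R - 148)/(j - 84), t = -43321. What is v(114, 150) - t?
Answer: 1429474/33 ≈ 43317.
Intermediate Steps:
v(R, j) = 7*(-148 + R)/(-84 + j) (v(R, j) = 7*((R - 148)/(j - 84)) = 7*((-148 + R)/(-84 + j)) = 7*(-148 + R)/(-84 + j))
v(114, 150) - t = 7*(-148 + 114)/(-84 + 150) - 1*(-43321) = 7*(-34)/66 + 43321 = 7*(1/66)*(-34) + 43321 = -119/33 + 43321 = 1429474/33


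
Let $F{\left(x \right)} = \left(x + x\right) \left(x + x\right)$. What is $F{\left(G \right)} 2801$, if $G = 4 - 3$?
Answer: $11204$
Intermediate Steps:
$G = 1$
$F{\left(x \right)} = 4 x^{2}$ ($F{\left(x \right)} = 2 x 2 x = 4 x^{2}$)
$F{\left(G \right)} 2801 = 4 \cdot 1^{2} \cdot 2801 = 4 \cdot 1 \cdot 2801 = 4 \cdot 2801 = 11204$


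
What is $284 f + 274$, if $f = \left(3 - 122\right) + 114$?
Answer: $-1146$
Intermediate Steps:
$f = -5$ ($f = -119 + 114 = -5$)
$284 f + 274 = 284 \left(-5\right) + 274 = -1420 + 274 = -1146$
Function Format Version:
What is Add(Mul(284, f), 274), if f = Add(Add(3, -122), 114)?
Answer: -1146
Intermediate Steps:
f = -5 (f = Add(-119, 114) = -5)
Add(Mul(284, f), 274) = Add(Mul(284, -5), 274) = Add(-1420, 274) = -1146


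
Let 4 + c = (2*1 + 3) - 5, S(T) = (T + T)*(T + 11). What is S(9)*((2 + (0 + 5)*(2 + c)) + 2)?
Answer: -2160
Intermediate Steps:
S(T) = 2*T*(11 + T) (S(T) = (2*T)*(11 + T) = 2*T*(11 + T))
c = -4 (c = -4 + ((2*1 + 3) - 5) = -4 + ((2 + 3) - 5) = -4 + (5 - 5) = -4 + 0 = -4)
S(9)*((2 + (0 + 5)*(2 + c)) + 2) = (2*9*(11 + 9))*((2 + (0 + 5)*(2 - 4)) + 2) = (2*9*20)*((2 + 5*(-2)) + 2) = 360*((2 - 10) + 2) = 360*(-8 + 2) = 360*(-6) = -2160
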